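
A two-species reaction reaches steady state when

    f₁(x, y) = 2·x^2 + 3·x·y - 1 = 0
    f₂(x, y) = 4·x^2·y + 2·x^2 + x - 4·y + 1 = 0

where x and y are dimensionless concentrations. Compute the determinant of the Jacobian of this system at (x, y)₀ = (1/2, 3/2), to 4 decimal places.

J = [[4·x + 3·y, 3·x], [8·x·y + 4·x + 1, 4·x^2 - 4]].
At the point, J = [[6.5000, 1.5000], [9.0000, -3.0000]].
det J = -33.0000.

-33.0000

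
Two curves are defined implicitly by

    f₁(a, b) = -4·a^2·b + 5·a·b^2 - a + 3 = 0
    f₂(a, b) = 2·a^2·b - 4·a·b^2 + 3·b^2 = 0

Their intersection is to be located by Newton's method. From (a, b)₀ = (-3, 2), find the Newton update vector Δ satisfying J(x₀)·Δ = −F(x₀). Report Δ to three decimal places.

(0.442, -1.004)

At (-3, 2): F = (-126.000, 96.000).
Jacobian J = [[-8·a·b + 5·b^2 - 1, -4·a^2 + 10·a·b], [4·a·b - 4·b^2, 2·a^2 - 8·a·b + 6·b]].
At the point, J = [[67.000, -96.000], [-40.000, 78.000]] (det J = 1386.000).
Solving J·Δ = −F gives Δ = (0.442, -1.004).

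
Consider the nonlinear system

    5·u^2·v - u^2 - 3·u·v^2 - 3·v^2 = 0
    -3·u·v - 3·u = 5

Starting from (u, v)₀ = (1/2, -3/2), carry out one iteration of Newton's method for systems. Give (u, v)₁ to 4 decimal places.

(-107.5833, -112.4167)

At (1/2, -3/2): F = (-12.2500, -4.2500).
Jacobian J = [[10·u·v - 2·u - 3·v^2, 5·u^2 - 6·u·v - 6·v], [-3·v - 3, -3·u]].
At the point, J = [[-15.2500, 14.7500], [1.5000, -1.5000]] (det J = 0.7500).
Solving J·Δ = −F gives Δ = (-108.0833, -110.9167).
Then the next iterate is (u, v)₁ = (-107.5833, -112.4167).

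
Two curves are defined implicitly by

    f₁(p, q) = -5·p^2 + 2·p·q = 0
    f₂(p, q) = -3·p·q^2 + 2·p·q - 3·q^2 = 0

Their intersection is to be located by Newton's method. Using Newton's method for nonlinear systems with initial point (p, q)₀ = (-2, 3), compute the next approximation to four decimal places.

(-0.6143, 4.0071)

At (-2, 3): F = (-32.0000, 15.0000).
Jacobian J = [[-10·p + 2·q, 2·p], [-3·q^2 + 2·q, -6·p·q + 2·p - 6·q]].
At the point, J = [[26.0000, -4.0000], [-21.0000, 14.0000]] (det J = 280.0000).
Solving J·Δ = −F gives Δ = (1.3857, 1.0071).
Then the next iterate is (p, q)₁ = (-0.6143, 4.0071).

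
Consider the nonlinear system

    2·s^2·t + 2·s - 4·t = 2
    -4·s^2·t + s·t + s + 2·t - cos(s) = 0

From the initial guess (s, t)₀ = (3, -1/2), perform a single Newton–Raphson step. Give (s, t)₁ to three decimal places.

At (3, -1/2): F = (-3.000, 19.48999).
Jacobian J = [[4·s·t + 2, 2·s^2 - 4], [-8·s·t + t + sin(s) + 1, -4·s^2 + s + 2]].
At the point, J = [[-4.000, 14.000], [12.64112, -31.000]] (det J = -52.97568).
Solving J·Δ = −F gives Δ = (-3.395, -0.756).
Then the next iterate is (s, t)₁ = (-0.395, -1.256).

(-0.395, -1.256)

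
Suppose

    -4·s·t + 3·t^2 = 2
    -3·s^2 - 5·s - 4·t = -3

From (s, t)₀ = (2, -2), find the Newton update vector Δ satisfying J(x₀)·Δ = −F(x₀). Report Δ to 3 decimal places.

At (2, -2): F = (26.000, -11.000).
Jacobian J = [[-4·t, -4·s + 6·t], [-6·s - 5, -4]].
At the point, J = [[8.000, -20.000], [-17.000, -4.000]] (det J = -372.000).
Solving J·Δ = −F gives Δ = (-0.871, 0.952).

(-0.871, 0.952)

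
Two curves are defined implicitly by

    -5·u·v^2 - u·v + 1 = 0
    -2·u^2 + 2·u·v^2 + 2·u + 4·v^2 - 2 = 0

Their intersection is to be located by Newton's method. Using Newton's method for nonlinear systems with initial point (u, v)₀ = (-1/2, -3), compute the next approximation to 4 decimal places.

(-0.4486, -1.6316)

At (-1/2, -3): F = (22.0000, 23.5000).
Jacobian J = [[-5·v^2 - v, -10·u·v - u], [-4·u + 2·v^2 + 2, 4·u·v + 8·v]].
At the point, J = [[-42.0000, -14.5000], [22.0000, -18.0000]] (det J = 1075.0000).
Solving J·Δ = −F gives Δ = (0.0514, 1.3684).
Then the next iterate is (u, v)₁ = (-0.4486, -1.6316).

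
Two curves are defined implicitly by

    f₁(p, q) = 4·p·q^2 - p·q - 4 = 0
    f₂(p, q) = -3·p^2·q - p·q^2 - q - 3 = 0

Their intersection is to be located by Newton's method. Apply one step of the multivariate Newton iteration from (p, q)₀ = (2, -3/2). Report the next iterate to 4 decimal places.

At (2, -3/2): F = (17.0000, 12.0000).
Jacobian J = [[4·q^2 - q, 8·p·q - p], [-6·p·q - q^2, -3·p^2 - 2·p·q - 1]].
At the point, J = [[10.5000, -26.0000], [15.7500, -7.0000]] (det J = 336.0000).
Solving J·Δ = −F gives Δ = (-0.5744, 0.4219).
Then the next iterate is (p, q)₁ = (1.4256, -1.0781).

(1.4256, -1.0781)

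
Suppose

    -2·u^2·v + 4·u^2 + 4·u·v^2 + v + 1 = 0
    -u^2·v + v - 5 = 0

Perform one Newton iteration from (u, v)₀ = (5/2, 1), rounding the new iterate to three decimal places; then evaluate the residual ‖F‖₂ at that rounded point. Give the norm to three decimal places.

8.135

At (5/2, 1): F = (24.500, -10.250).
Jacobian J = [[-4·u·v + 8·u + 4·v^2, -2·u^2 + 8·u·v + 1], [-2·u·v, -u^2 + 1]].
At the point, J = [[14.000, 8.500], [-5.000, -5.250]] (det J = -31.000).
Solving J·Δ = −F gives Δ = (-1.339, -0.677).
Then the next iterate is (u, v)₁ = (1.161, 0.323).
Re-evaluating at (1.161, 0.323): F = (6.32843, -5.11238), so ‖F‖₂ = 8.135.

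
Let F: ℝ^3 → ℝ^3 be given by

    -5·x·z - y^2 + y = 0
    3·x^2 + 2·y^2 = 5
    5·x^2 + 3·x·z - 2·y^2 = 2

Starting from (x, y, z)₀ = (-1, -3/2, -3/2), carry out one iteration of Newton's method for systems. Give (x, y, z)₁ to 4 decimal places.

(-1.0136, -1.0697, 0.4262)

At (-1, -3/2, -3/2): F = (-11.2500, 2.5000, 3.0000).
Jacobian J = [[-5·z, -2·y + 1, -5·x], [6·x, 4·y, 0], [10·x + 3·z, -4·y, 3·x]].
At the point, J = [[7.5000, 4.0000, 5.0000], [-6.0000, -6.0000, 0.0000], [-14.5000, 6.0000, -3.0000]] (det J = -552.0000).
Solving J·Δ = −F gives Δ = (-0.0136, 0.4303, 1.9262).
Then the next iterate is (x, y, z)₁ = (-1.0136, -1.0697, 0.4262).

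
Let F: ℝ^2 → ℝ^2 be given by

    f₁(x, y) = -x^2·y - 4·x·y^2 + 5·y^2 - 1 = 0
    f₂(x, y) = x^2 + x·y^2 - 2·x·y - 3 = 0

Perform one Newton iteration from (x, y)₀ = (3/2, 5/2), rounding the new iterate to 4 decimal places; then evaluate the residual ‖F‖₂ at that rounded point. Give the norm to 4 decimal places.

1.0825

At (3/2, 5/2): F = (-12.8750, 1.1250).
Jacobian J = [[-2·x·y - 4·y^2, -x^2 - 8·x·y + 10·y], [2·x + y^2 - 2·y, 2·x·y - 2·x]].
At the point, J = [[-32.5000, -7.2500], [4.2500, 4.5000]] (det J = -115.4375).
Solving J·Δ = −F gives Δ = (-0.4312, 0.1573).
Then the next iterate is (x, y)₁ = (1.0688, 2.6573).
Re-evaluating at (1.0688, 2.6573): F = (1.082466, 0.009146), so ‖F‖₂ = 1.0825.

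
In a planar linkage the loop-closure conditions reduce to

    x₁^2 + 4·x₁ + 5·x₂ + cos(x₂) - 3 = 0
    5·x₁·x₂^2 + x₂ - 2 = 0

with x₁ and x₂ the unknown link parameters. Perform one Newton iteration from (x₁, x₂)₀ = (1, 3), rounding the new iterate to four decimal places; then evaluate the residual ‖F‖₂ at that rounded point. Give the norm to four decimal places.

At (1, 3): F = (16.010008, 46.0000).
Jacobian J = [[2·x₁ + 4, -sin(x₂) + 5], [5·x₂^2, 10·x₁·x₂ + 1]].
At the point, J = [[6.0000, 4.858880], [45.0000, 31.0000]] (det J = -32.649600).
Solving J·Δ = −F gives Δ = (8.3554, -13.6127).
Then the next iterate is (x₁, x₂)₁ = (9.3554, -10.6127).
Re-evaluating at (9.3554, -10.6127): F = (68.508021, 5255.852804), so ‖F‖₂ = 5256.2993.

5256.2993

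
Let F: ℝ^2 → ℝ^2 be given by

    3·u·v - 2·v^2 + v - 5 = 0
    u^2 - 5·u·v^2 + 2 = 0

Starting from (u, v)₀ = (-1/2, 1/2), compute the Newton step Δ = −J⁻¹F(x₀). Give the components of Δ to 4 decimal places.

(-3.8333, -4.6000)

At (-1/2, 1/2): F = (-5.7500, 2.8750).
Jacobian J = [[3·v, 3·u - 4·v + 1], [2·u - 5·v^2, -10·u·v]].
At the point, J = [[1.5000, -2.5000], [-2.2500, 2.5000]] (det J = -1.8750).
Solving J·Δ = −F gives Δ = (-3.8333, -4.6000).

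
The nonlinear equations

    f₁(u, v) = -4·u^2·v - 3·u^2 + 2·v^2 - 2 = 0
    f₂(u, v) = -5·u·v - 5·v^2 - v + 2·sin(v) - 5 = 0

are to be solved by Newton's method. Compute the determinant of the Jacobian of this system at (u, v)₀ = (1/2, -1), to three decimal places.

32.581

J = [[-8·u·v - 6·u, -4·u^2 + 4·v], [-5·v, -5·u - 10·v + 2·cos(v) - 1]].
At the point, J = [[1.000, -5.000], [5.000, 7.58060]].
det J = 32.581.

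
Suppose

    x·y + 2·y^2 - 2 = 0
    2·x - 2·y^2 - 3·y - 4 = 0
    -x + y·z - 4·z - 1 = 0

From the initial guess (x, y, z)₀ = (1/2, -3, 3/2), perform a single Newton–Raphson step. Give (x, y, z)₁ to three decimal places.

(-1.375, -1.250, 0.429)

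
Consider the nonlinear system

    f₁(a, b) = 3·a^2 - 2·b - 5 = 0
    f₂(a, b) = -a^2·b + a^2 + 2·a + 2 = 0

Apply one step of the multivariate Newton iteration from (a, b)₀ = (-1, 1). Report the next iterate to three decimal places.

At (-1, 1): F = (-4.000, 0.000).
Jacobian J = [[6·a, -2], [-2·a·b + 2·a + 2, -a^2]].
At the point, J = [[-6.000, -2.000], [2.000, -1.000]] (det J = 10.000).
Solving J·Δ = −F gives Δ = (-0.400, -0.800).
Then the next iterate is (a, b)₁ = (-1.400, 0.200).

(-1.400, 0.200)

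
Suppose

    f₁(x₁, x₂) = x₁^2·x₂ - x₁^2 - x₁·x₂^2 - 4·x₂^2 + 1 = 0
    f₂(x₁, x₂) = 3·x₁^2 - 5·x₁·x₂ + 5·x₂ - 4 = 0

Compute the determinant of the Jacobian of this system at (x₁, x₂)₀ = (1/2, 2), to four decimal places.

J = [[2·x₁·x₂ - 2·x₁ - x₂^2, x₁^2 - 2·x₁·x₂ - 8·x₂], [6·x₁ - 5·x₂, -5·x₁ + 5]].
At the point, J = [[-3.0000, -17.7500], [-7.0000, 2.5000]].
det J = -131.7500.

-131.7500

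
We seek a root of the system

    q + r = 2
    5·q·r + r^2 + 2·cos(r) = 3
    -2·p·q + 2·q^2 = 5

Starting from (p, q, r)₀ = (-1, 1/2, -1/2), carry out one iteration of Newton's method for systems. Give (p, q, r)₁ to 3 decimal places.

(-2.344, 1.039, 0.961)

At (-1, 1/2, -1/2): F = (-2.000, -2.24483, -3.500).
Jacobian J = [[0, 1, 1], [0, 5·r, 5·q + 2·r - 2·sin(r)], [-2·q, -2·p + 4·q, 0]].
At the point, J = [[0.000, 1.000, 1.000], [0.000, -2.500, 2.45885], [-1.000, 4.000, 0.000]] (det J = -4.95885).
Solving J·Δ = −F gives Δ = (-1.344, 0.539, 1.461).
Then the next iterate is (p, q, r)₁ = (-2.344, 1.039, 0.961).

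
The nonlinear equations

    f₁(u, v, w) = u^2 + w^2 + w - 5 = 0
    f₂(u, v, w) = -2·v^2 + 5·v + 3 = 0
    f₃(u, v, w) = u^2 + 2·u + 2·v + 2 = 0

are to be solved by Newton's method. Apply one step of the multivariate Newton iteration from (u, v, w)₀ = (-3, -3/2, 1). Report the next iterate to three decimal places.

At (-3, -3/2, 1): F = (6.000, -9.000, 2.000).
Jacobian J = [[2·u, 0, 2·w + 1], [0, -4·v + 5, 0], [2·u + 2, 2, 0]].
At the point, J = [[-6.000, 0.000, 3.000], [0.000, 11.000, 0.000], [-4.000, 2.000, 0.000]] (det J = 132.000).
Solving J·Δ = −F gives Δ = (0.909, 0.818, -0.182).
Then the next iterate is (u, v, w)₁ = (-2.091, -0.682, 0.818).

(-2.091, -0.682, 0.818)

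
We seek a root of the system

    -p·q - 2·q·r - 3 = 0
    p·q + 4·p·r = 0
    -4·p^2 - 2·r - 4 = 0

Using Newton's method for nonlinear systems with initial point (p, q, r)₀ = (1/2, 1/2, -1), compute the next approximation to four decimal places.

(-0.0625, 1.5625, -1.3750)

At (1/2, 1/2, -1): F = (-2.2500, -1.7500, -3.0000).
Jacobian J = [[-q, -p - 2·r, -2·q], [q + 4·r, p, 4·p], [-8·p, 0, -2]].
At the point, J = [[-0.5000, 1.5000, -1.0000], [-3.5000, 0.5000, 2.0000], [-4.0000, 0.0000, -2.0000]] (det J = -24.0000).
Solving J·Δ = −F gives Δ = (-0.5625, 1.0625, -0.3750).
Then the next iterate is (p, q, r)₁ = (-0.0625, 1.5625, -1.3750).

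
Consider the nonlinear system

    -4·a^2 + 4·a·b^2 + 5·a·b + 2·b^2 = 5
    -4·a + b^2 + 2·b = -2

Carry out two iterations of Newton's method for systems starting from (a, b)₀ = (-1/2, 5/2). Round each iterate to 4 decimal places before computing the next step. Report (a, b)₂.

At (-1/2, 5/2): F = (-12.2500, 15.2500).
Jacobian J = [[-8·a + 4·b^2 + 5·b, 8·a·b + 5·a + 4·b], [-4, 2·b + 2]].
At the point, J = [[41.5000, -2.5000], [-4.0000, 7.0000]] (det J = 280.5000).
Solving J·Δ = −F gives Δ = (0.1698, -2.0816).
Then the next iterate is (a, b)₁ = (-0.3302, 0.4184).
Round to (-0.3302, 0.4184) and repeat: F = (-6.008007, 4.332659), J = [[5.433834, -1.082645], [-4.0000, 2.8368]].
Δ = (1.1145, 0.0441), so (a, b)₂ = (0.7843, 0.4625).

(0.7843, 0.4625)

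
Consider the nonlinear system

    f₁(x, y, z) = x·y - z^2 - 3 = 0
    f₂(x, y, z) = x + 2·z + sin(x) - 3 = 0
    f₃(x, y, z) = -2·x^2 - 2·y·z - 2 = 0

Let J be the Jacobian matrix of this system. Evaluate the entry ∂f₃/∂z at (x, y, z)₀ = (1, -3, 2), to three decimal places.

6.000

∂f₃/∂z = -2·y.
At (1, -3, 2) this is 6.000.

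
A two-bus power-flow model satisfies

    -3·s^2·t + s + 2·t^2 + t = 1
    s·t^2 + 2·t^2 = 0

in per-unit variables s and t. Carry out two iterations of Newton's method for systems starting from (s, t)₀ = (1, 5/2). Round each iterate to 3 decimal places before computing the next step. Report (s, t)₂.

(0.716, 0.687)

At (1, 5/2): F = (7.500, 18.750).
Jacobian J = [[-6·s·t + 1, -3·s^2 + 4·t + 1], [t^2, 2·s·t + 4·t]].
At the point, J = [[-14.000, 8.000], [6.250, 15.000]] (det J = -260.000).
Solving J·Δ = −F gives Δ = (-0.144, -1.190).
Then the next iterate is (s, t)₁ = (0.856, 1.310).
Round to (0.856, 1.310) and repeat: F = (1.71855, 4.90118), J = [[-5.72816, 4.04179], [1.71610, 7.48272]].
Δ = (-0.140, -0.623), so (s, t)₂ = (0.716, 0.687).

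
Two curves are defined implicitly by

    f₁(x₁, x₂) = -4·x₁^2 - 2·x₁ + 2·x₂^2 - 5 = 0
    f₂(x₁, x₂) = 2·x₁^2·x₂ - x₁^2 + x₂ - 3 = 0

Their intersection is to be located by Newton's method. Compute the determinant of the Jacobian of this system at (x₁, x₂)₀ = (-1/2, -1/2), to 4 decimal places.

J = [[-8·x₁ - 2, 4·x₂], [4·x₁·x₂ - 2·x₁, 2·x₁^2 + 1]].
At the point, J = [[2.0000, -2.0000], [2.0000, 1.5000]].
det J = 7.0000.

7.0000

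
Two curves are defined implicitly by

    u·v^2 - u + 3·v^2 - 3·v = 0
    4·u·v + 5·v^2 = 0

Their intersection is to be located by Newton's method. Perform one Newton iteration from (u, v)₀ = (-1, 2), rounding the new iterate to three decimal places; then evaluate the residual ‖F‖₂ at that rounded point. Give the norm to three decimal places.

2.516

At (-1, 2): F = (3.000, 12.000).
Jacobian J = [[v^2 - 1, 2·u·v + 6·v - 3], [4·v, 4·u + 10·v]].
At the point, J = [[3.000, 5.000], [8.000, 16.000]] (det J = 8.000).
Solving J·Δ = −F gives Δ = (1.500, -1.500).
Then the next iterate is (u, v)₁ = (0.500, 0.500).
Re-evaluating at (0.500, 0.500): F = (-1.125, 2.250), so ‖F‖₂ = 2.516.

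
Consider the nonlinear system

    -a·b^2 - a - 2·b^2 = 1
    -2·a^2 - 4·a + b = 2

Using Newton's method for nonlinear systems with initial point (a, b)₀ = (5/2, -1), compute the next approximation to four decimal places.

At (5/2, -1): F = (-8.0000, -25.5000).
Jacobian J = [[-b^2 - 1, -2·a·b - 4·b], [-4·a - 4, 1]].
At the point, J = [[-2.0000, 9.0000], [-14.0000, 1.0000]] (det J = 124.0000).
Solving J·Δ = −F gives Δ = (-1.7863, 0.4919).
Then the next iterate is (a, b)₁ = (0.7137, -0.5081).

(0.7137, -0.5081)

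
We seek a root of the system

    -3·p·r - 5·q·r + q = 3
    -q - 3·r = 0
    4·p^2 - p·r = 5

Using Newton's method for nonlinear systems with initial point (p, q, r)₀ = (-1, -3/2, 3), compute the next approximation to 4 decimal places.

(-1.0475, -1.4327, 0.4776)

At (-1, -3/2, 3): F = (27.0000, -7.5000, 2.0000).
Jacobian J = [[-3·r, -5·r + 1, -3·p - 5·q], [0, -1, -3], [8·p - r, 0, -p]].
At the point, J = [[-9.0000, -14.0000, 10.5000], [0.0000, -1.0000, -3.0000], [-11.0000, 0.0000, 1.0000]] (det J = -568.5000).
Solving J·Δ = −F gives Δ = (-0.0475, 0.0673, -2.5224).
Then the next iterate is (p, q, r)₁ = (-1.0475, -1.4327, 0.4776).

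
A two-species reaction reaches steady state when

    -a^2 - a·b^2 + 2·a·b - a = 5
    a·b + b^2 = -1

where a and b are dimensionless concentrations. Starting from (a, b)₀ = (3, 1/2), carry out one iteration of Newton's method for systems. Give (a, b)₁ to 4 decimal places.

(0.4623, 0.1297)

At (3, 1/2): F = (-14.7500, 2.7500).
Jacobian J = [[-2·a - b^2 + 2·b - 1, -2·a·b + 2·a], [b, a + 2·b]].
At the point, J = [[-6.2500, 3.0000], [0.5000, 4.0000]] (det J = -26.5000).
Solving J·Δ = −F gives Δ = (-2.5377, -0.3703).
Then the next iterate is (a, b)₁ = (0.4623, 0.1297).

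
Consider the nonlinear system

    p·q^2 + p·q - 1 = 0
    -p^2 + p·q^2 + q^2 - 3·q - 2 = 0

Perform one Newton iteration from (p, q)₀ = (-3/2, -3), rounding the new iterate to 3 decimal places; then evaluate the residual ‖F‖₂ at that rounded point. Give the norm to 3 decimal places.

At (-3/2, -3): F = (-10.000, 0.250).
Jacobian J = [[q^2 + q, 2·p·q + p], [-2·p + q^2, 2·p·q + 2·q - 3]].
At the point, J = [[6.000, 7.500], [12.000, 0.000]] (det J = -90.000).
Solving J·Δ = −F gives Δ = (-0.021, 1.350).
Then the next iterate is (p, q)₁ = (-1.521, -1.650).
Re-evaluating at (-1.521, -1.650): F = (-2.63127, -0.78186), so ‖F‖₂ = 2.745.

2.745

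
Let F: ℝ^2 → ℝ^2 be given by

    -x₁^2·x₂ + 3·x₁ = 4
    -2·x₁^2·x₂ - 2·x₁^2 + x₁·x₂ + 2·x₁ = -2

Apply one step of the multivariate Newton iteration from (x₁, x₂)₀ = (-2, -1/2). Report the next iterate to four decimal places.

At (-2, -1/2): F = (-8.0000, -5.0000).
Jacobian J = [[-2·x₁·x₂ + 3, -x₁^2], [-4·x₁·x₂ - 4·x₁ + x₂ + 2, -2·x₁^2 + x₁]].
At the point, J = [[1.0000, -4.0000], [5.5000, -10.0000]] (det J = 12.0000).
Solving J·Δ = −F gives Δ = (-5.0000, -3.2500).
Then the next iterate is (x₁, x₂)₁ = (-7.0000, -3.7500).

(-7.0000, -3.7500)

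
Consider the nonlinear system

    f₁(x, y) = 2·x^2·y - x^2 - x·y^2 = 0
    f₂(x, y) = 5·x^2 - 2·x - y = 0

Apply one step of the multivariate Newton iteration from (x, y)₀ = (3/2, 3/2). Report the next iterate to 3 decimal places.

At (3/2, 3/2): F = (1.125, 6.750).
Jacobian J = [[4·x·y - 2·x - y^2, 2·x^2 - 2·x·y], [10·x - 2, -1]].
At the point, J = [[3.750, 0.000], [13.000, -1.000]] (det J = -3.750).
Solving J·Δ = −F gives Δ = (-0.300, 2.850).
Then the next iterate is (x, y)₁ = (1.200, 4.350).

(1.200, 4.350)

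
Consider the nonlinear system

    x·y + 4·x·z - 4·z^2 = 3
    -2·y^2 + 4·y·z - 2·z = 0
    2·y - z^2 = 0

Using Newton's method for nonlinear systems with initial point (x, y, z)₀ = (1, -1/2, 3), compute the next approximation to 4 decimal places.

At (1, -1/2, 3): F = (-27.5000, -12.5000, -10.0000).
Jacobian J = [[y + 4·z, x, 4·x - 8·z], [0, -4·y + 4·z, 4·y - 2], [0, 2, -2·z]].
At the point, J = [[11.5000, 1.0000, -20.0000], [0.0000, 14.0000, -4.0000], [0.0000, 2.0000, -6.0000]] (det J = -874.0000).
Solving J·Δ = −F gives Δ = (-0.2803, 0.4605, -1.5132).
Then the next iterate is (x, y, z)₁ = (0.7197, -0.0395, 1.4868).

(0.7197, -0.0395, 1.4868)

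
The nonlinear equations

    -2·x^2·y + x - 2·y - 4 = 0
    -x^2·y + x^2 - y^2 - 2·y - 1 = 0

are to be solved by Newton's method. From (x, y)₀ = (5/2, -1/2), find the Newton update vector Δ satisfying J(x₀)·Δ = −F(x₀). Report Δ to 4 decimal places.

(-1.3889, -0.1782)

At (5/2, -1/2): F = (5.7500, 9.1250).
Jacobian J = [[-4·x·y + 1, -2·x^2 - 2], [-2·x·y + 2·x, -x^2 - 2·y - 2]].
At the point, J = [[6.0000, -14.5000], [7.5000, -7.2500]] (det J = 65.2500).
Solving J·Δ = −F gives Δ = (-1.3889, -0.1782).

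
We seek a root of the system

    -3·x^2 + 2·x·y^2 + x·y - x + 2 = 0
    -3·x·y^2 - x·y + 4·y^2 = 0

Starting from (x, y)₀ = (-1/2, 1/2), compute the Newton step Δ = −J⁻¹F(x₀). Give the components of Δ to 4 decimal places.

At (-1/2, 1/2): F = (1.2500, 1.6250).
Jacobian J = [[-6·x + 2·y^2 + y - 1, 4·x·y + x], [-3·y^2 - y, -6·x·y - x + 8·y]].
At the point, J = [[3.0000, -1.5000], [-1.2500, 6.0000]] (det J = 16.1250).
Solving J·Δ = −F gives Δ = (-0.6163, -0.3992).

(-0.6163, -0.3992)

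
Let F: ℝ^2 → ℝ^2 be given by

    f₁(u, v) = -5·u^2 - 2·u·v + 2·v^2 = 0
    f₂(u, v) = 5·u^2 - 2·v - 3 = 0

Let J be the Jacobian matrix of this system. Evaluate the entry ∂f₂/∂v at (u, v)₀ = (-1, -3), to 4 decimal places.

-2.0000

∂f₂/∂v = -2.
At (-1, -3) this is -2.0000.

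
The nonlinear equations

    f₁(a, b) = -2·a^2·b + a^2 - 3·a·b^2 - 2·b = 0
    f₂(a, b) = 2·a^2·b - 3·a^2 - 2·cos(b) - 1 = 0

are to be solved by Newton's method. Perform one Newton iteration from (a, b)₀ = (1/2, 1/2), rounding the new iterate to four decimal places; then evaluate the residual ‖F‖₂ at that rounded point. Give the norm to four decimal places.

5.5330

At (1/2, 1/2): F = (-1.3750, -3.255165).
Jacobian J = [[-4·a·b + 2·a - 3·b^2, -2·a^2 - 6·a·b - 2], [4·a·b - 6·a, 2·a^2 + 2·sin(b)]].
At the point, J = [[-0.7500, -4.0000], [-2.0000, 1.458851]] (det J = -9.094138).
Solving J·Δ = −F gives Δ = (-1.6523, -0.0339).
Then the next iterate is (a, b)₁ = (-1.1523, 0.4661).
Re-evaluating at (-1.1523, 0.4661): F = (-0.091167, -5.532271), so ‖F‖₂ = 5.5330.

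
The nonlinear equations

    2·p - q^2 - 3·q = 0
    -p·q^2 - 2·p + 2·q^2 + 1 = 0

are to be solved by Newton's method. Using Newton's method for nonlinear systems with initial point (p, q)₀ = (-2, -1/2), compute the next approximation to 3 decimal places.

At (-2, -1/2): F = (-2.750, 6.000).
Jacobian J = [[2, -2·q - 3], [-q^2 - 2, -2·p·q + 4·q]].
At the point, J = [[2.000, -2.000], [-2.250, -4.000]] (det J = -12.500).
Solving J·Δ = −F gives Δ = (1.840, 0.465).
Then the next iterate is (p, q)₁ = (-0.160, -0.035).

(-0.160, -0.035)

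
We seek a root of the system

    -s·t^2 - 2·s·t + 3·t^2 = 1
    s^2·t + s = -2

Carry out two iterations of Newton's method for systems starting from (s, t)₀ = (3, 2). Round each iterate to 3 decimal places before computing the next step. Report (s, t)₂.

At (3, 2): F = (-13.000, 23.000).
Jacobian J = [[-t^2 - 2·t, -2·s·t - 2·s + 6·t], [2·s·t + 1, s^2]].
At the point, J = [[-8.000, -6.000], [13.000, 9.000]] (det J = 6.000).
Solving J·Δ = −F gives Δ = (-3.500, 2.500).
Then the next iterate is (s, t)₁ = (-0.500, 4.500).
Round to (-0.500, 4.500) and repeat: F = (74.375, 2.625), J = [[-29.250, 32.500], [-3.500, 0.250]].
Δ = (0.627, -1.724), so (s, t)₂ = (0.127, 2.776).

(0.127, 2.776)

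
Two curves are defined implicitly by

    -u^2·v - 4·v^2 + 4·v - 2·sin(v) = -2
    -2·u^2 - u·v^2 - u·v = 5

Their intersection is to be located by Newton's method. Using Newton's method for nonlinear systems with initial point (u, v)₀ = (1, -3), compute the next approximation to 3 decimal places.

(0.490, -1.420)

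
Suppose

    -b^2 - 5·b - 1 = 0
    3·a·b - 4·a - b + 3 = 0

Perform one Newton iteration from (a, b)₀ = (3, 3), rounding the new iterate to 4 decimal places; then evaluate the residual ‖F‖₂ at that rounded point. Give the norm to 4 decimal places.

6.7458

At (3, 3): F = (-25.0000, 15.0000).
Jacobian J = [[0, -2·b - 5], [3·b - 4, 3·a - 1]].
At the point, J = [[0.0000, -11.0000], [5.0000, 8.0000]] (det J = 55.0000).
Solving J·Δ = −F gives Δ = (0.6364, -2.2727).
Then the next iterate is (a, b)₁ = (3.6364, 0.7273).
Re-evaluating at (3.6364, 0.7273): F = (-5.165465, -4.338639), so ‖F‖₂ = 6.7458.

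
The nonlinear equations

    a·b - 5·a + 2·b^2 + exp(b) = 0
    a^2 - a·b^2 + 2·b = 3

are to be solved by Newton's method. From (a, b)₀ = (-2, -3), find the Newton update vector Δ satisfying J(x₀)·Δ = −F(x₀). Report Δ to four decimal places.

(-1.5702, 3.3413)

At (-2, -3): F = (34.049787, 13.0000).
Jacobian J = [[b - 5, a + 4·b + exp(b)], [2·a - b^2, -2·a·b + 2]].
At the point, J = [[-8.0000, -13.950213], [-13.0000, -10.0000]] (det J = -101.352768).
Solving J·Δ = −F gives Δ = (-1.5702, 3.3413).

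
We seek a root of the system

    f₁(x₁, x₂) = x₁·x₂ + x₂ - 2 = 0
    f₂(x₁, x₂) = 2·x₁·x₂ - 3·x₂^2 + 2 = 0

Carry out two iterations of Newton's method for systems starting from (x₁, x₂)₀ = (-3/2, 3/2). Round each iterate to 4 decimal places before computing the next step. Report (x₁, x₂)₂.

At (-3/2, 3/2): F = (-2.7500, -9.2500).
Jacobian J = [[x₂, x₁ + 1], [2·x₂, 2·x₁ - 6·x₂]].
At the point, J = [[1.5000, -0.5000], [3.0000, -12.0000]] (det J = -16.5000).
Solving J·Δ = −F gives Δ = (1.7197, -0.3409).
Then the next iterate is (x₁, x₂)₁ = (0.2197, 1.1591).
Round to (0.2197, 1.1591) and repeat: F = (-0.586246, -1.521230), J = [[1.1591, 1.2197], [2.3182, -6.5152]].
Δ = (0.5468, -0.0389), so (x₁, x₂)₂ = (0.7665, 1.1202).

(0.7665, 1.1202)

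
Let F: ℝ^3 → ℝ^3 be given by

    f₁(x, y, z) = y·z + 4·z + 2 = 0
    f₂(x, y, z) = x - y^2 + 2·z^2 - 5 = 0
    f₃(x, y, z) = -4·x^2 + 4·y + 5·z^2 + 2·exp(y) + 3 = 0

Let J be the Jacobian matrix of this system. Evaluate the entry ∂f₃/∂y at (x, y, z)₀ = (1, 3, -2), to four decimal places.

∂f₃/∂y = 2·exp(y) + 4.
At (1, 3, -2) this is 44.1711.

44.1711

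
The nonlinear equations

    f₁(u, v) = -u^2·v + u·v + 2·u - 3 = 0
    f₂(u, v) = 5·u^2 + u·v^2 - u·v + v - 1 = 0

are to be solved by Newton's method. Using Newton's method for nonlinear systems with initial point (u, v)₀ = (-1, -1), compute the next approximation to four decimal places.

At (-1, -1): F = (-3.0000, 1.0000).
Jacobian J = [[-2·u·v + v + 2, -u^2 + u], [10·u + v^2 - v, 2·u·v - u + 1]].
At the point, J = [[-1.0000, -2.0000], [-8.0000, 4.0000]] (det J = -20.0000).
Solving J·Δ = −F gives Δ = (-0.5000, -1.2500).
Then the next iterate is (u, v)₁ = (-1.5000, -2.2500).

(-1.5000, -2.2500)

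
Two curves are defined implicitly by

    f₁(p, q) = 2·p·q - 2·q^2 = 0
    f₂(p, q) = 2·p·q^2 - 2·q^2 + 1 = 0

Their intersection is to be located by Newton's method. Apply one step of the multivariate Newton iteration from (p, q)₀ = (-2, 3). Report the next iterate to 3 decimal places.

At (-2, 3): F = (-30.000, -53.000).
Jacobian J = [[2·q, 2·p - 4·q], [2·q^2, 4·p·q - 4·q]].
At the point, J = [[6.000, -16.000], [18.000, -36.000]] (det J = 72.000).
Solving J·Δ = −F gives Δ = (-3.222, -3.083).
Then the next iterate is (p, q)₁ = (-5.222, -0.083).

(-5.222, -0.083)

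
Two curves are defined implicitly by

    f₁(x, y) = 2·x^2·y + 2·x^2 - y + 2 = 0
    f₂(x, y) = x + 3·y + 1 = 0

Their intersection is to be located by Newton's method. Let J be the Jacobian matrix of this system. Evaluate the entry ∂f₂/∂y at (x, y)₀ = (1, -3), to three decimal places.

3.000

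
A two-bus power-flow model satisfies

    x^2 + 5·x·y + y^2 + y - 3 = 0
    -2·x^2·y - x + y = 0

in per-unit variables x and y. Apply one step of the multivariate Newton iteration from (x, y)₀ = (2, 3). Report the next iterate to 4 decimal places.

At (2, 3): F = (43.0000, -23.0000).
Jacobian J = [[2·x + 5·y, 5·x + 2·y + 1], [-4·x·y - 1, -2·x^2 + 1]].
At the point, J = [[19.0000, 17.0000], [-25.0000, -7.0000]] (det J = 292.0000).
Solving J·Δ = −F gives Δ = (-0.3082, -2.1849).
Then the next iterate is (x, y)₁ = (1.6918, 0.8151).

(1.6918, 0.8151)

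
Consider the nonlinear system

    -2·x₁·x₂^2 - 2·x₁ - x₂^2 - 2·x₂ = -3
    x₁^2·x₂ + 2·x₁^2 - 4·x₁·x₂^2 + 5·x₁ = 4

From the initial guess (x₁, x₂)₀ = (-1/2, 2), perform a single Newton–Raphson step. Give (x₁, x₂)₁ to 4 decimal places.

At (-1/2, 2): F = (0.0000, 2.5000).
Jacobian J = [[-2·x₂^2 - 2, -4·x₁·x₂ - 2·x₂ - 2], [2·x₁·x₂ + 4·x₁ - 4·x₂^2 + 5, x₁^2 - 8·x₁·x₂]].
At the point, J = [[-10.0000, -2.0000], [-15.0000, 8.2500]] (det J = -112.5000).
Solving J·Δ = −F gives Δ = (0.0444, -0.2222).
Then the next iterate is (x₁, x₂)₁ = (-0.4556, 1.7778).

(-0.4556, 1.7778)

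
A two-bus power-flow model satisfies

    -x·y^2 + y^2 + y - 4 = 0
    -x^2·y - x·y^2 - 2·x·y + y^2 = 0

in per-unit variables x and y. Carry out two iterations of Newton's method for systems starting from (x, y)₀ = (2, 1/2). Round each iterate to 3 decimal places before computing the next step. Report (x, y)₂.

At (2, 1/2): F = (-3.750, -4.250).
Jacobian J = [[-y^2, -2·x·y + 2·y + 1], [-2·x·y - y^2 - 2·y, -x^2 - 2·x·y - 2·x + 2·y]].
At the point, J = [[-0.250, 0.000], [-3.250, -9.000]] (det J = 2.250).
Solving J·Δ = −F gives Δ = (-15.000, 4.944).
Then the next iterate is (x, y)₁ = (-13.000, 5.444).
Round to (-13.000, 5.444) and repeat: F = (416.36390, -363.57210), J = [[-29.63714, 153.432], [101.01886, 9.432]].
Δ = (3.784, -1.983), so (x, y)₂ = (-9.216, 3.461).

(-9.216, 3.461)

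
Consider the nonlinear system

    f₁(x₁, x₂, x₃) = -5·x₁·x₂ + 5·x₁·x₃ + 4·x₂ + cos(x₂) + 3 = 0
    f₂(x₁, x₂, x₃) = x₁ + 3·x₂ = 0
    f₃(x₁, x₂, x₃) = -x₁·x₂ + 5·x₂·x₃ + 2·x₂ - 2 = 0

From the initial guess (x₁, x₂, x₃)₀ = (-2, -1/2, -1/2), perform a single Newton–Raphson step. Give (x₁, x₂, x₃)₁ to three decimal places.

(2.718, -0.906, -0.900)

At (-2, -1/2, -1/2): F = (1.87758, -3.500, -2.750).
Jacobian J = [[-5·x₂ + 5·x₃, -5·x₁ - sin(x₂) + 4, 5·x₁], [1, 3, 0], [-x₂, -x₁ + 5·x₃ + 2, 5·x₂]].
At the point, J = [[0.000, 14.47943, -10.000], [1.000, 3.000, 0.000], [0.500, 1.500, -2.500]] (det J = 36.19856).
Solving J·Δ = −F gives Δ = (4.718, -0.406, -0.400).
Then the next iterate is (x₁, x₂, x₃)₁ = (2.718, -0.906, -0.900).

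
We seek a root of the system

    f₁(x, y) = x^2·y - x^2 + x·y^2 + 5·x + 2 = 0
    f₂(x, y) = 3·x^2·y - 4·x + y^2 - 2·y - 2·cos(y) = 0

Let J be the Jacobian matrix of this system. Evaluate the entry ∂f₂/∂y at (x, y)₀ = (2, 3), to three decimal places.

∂f₂/∂y = 3·x^2 + 2·y + 2·sin(y) - 2.
At (2, 3) this is 16.282.

16.282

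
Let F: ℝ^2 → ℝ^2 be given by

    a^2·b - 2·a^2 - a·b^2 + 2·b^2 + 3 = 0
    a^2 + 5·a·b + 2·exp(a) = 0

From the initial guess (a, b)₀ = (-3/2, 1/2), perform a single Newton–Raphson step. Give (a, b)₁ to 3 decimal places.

At (-3/2, 1/2): F = (0.500, -1.05374).
Jacobian J = [[2·a·b - 4·a - b^2, a^2 - 2·a·b + 4·b], [2·a + 5·b + 2·exp(a), 5·a]].
At the point, J = [[4.250, 5.750], [-0.05374, -7.500]] (det J = -31.56600).
Solving J·Δ = −F gives Δ = (0.073, -0.141).
Then the next iterate is (a, b)₁ = (-1.427, 0.359).

(-1.427, 0.359)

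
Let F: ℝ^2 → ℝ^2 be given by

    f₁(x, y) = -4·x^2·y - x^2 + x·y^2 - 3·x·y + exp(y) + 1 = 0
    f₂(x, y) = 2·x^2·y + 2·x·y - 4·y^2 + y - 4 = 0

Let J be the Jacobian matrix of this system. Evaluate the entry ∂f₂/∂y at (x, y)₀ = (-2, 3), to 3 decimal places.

∂f₂/∂y = 2·x^2 + 2·x - 8·y + 1.
At (-2, 3) this is -19.000.

-19.000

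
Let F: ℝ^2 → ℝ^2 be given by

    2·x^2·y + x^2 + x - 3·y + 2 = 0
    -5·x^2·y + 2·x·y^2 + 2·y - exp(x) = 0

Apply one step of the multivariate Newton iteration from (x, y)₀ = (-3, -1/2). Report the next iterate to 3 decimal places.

(-1.247, -0.650)

At (-3, -1/2): F = (0.500, 19.95021).
Jacobian J = [[4·x·y + 2·x + 1, 2·x^2 - 3], [-10·x·y + 2·y^2 - exp(x), -5·x^2 + 4·x·y + 2]].
At the point, J = [[1.000, 15.000], [-14.54979, -37.000]] (det J = 181.24681).
Solving J·Δ = −F gives Δ = (1.753, -0.150).
Then the next iterate is (x, y)₁ = (-1.247, -0.650).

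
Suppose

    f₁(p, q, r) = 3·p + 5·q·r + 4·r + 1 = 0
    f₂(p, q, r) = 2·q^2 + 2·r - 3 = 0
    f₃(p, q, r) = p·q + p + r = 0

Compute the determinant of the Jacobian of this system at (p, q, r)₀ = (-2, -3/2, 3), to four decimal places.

-10.5000

J = [[3, 5·r, 5·q + 4], [0, 4·q, 2], [q + 1, p, 1]].
At the point, J = [[3.0000, 15.0000, -3.5000], [0.0000, -6.0000, 2.0000], [-0.5000, -2.0000, 1.0000]].
det J = -10.5000.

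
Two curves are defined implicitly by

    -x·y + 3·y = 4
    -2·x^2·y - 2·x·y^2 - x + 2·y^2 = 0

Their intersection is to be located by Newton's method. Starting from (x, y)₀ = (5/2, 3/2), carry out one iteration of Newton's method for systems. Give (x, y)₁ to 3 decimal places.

(0.526, 2.079)

At (5/2, 3/2): F = (-3.250, -28.000).
Jacobian J = [[-y, -x + 3], [-4·x·y - 2·y^2 - 1, -2·x^2 - 4·x·y + 4·y]].
At the point, J = [[-1.500, 0.500], [-20.500, -21.500]] (det J = 42.500).
Solving J·Δ = −F gives Δ = (-1.974, 0.579).
Then the next iterate is (x, y)₁ = (0.526, 2.079).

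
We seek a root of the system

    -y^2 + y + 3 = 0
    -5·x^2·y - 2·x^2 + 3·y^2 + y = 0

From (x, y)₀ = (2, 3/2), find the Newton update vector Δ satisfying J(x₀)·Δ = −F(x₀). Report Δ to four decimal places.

At (2, 3/2): F = (2.2500, -29.7500).
Jacobian J = [[0, -2·y + 1], [-10·x·y - 4·x, -5·x^2 + 6·y + 1]].
At the point, J = [[0.0000, -2.0000], [-38.0000, -10.0000]] (det J = -76.0000).
Solving J·Δ = −F gives Δ = (-1.0789, 1.1250).

(-1.0789, 1.1250)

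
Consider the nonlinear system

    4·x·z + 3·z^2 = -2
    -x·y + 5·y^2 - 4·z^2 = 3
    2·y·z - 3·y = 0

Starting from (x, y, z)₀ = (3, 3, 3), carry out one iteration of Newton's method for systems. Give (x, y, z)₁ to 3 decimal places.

(-0.014, 1.922, 2.039)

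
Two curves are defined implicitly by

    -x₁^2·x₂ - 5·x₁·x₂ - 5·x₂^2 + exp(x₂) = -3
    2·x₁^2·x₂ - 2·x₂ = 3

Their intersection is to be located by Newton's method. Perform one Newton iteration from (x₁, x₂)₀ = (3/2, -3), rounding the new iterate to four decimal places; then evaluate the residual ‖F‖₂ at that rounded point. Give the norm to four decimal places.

At (3/2, -3): F = (-12.700213, -10.5000).
Jacobian J = [[-2·x₁·x₂ - 5·x₂, -x₁^2 - 5·x₁ - 10·x₂ + exp(x₂)], [4·x₁·x₂, 2·x₁^2 - 2]].
At the point, J = [[24.0000, 20.299787], [-18.0000, 2.5000]] (det J = 425.396167).
Solving J·Δ = −F gives Δ = (-0.4264, 1.1298).
Then the next iterate is (x₁, x₂)₁ = (1.0736, -1.8702).
Re-evaluating at (1.0736, -1.8702): F = (-2.139290, -3.570848), so ‖F‖₂ = 4.1626.

4.1626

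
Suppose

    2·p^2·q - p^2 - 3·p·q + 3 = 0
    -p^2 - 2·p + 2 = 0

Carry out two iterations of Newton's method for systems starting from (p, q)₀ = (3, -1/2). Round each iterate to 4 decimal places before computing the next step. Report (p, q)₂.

(0.8191, 12.6444)

At (3, -1/2): F = (-10.5000, -13.0000).
Jacobian J = [[4·p·q - 2·p - 3·q, 2·p^2 - 3·p], [-2·p - 2, 0]].
At the point, J = [[-10.5000, 9.0000], [-8.0000, 0.0000]] (det J = 72.0000).
Solving J·Δ = −F gives Δ = (-1.6250, -0.7292).
Then the next iterate is (p, q)₁ = (1.3750, -1.2292).
Round to (1.3750, -1.2292) and repeat: F = (1.531913, -2.640625), J = [[-5.8230, -0.343750], [-4.7500, 0.0000]].
Δ = (-0.5559, 13.8736), so (p, q)₂ = (0.8191, 12.6444).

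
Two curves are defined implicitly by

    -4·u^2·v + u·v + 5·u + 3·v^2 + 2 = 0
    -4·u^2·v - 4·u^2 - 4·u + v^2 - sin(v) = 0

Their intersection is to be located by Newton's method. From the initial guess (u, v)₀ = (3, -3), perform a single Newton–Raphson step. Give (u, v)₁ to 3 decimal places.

At (3, -3): F = (143.000, 69.14112).
Jacobian J = [[-8·u·v + v + 5, -4·u^2 + u + 6·v], [-8·u·v - 8·u - 4, -4·u^2 + 2·v - cos(v)]].
At the point, J = [[74.000, -51.000], [44.000, -41.01001]] (det J = -790.74056).
Solving J·Δ = −F gives Δ = (-2.957, -1.487).
Then the next iterate is (u, v)₁ = (0.043, -4.487).

(0.043, -4.487)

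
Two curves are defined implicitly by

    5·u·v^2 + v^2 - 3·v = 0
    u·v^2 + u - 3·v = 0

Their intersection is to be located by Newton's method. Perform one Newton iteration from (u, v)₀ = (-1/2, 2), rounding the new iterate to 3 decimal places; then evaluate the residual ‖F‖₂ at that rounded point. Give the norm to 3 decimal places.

0.800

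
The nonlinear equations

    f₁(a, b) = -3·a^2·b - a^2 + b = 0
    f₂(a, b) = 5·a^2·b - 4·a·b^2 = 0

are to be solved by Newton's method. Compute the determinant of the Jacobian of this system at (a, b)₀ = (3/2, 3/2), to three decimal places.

J = [[-6·a·b - 2·a, -3·a^2 + 1], [10·a·b - 4·b^2, 5·a^2 - 8·a·b]].
At the point, J = [[-16.500, -5.750], [13.500, -6.750]].
det J = 189.000.

189.000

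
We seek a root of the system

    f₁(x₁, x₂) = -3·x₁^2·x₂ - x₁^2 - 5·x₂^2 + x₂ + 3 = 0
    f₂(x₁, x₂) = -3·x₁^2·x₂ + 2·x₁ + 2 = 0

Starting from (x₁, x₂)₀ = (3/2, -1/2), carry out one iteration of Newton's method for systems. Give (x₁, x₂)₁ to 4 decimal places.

(-0.3571, -1.0476)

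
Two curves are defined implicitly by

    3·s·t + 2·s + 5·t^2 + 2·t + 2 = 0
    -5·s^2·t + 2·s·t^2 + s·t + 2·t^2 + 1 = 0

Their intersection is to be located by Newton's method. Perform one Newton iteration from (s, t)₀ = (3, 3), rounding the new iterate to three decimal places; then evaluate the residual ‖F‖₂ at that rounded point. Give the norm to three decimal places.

25.845

At (3, 3): F = (86.000, -53.000).
Jacobian J = [[3·t + 2, 3·s + 10·t + 2], [-10·s·t + 2·t^2 + t, -5·s^2 + 4·s·t + s + 4·t]].
At the point, J = [[11.000, 41.000], [-69.000, 6.000]] (det J = 2895.000).
Solving J·Δ = −F gives Δ = (-0.929, -1.848).
Then the next iterate is (s, t)₁ = (2.071, 1.152).
Re-evaluating at (2.071, 1.152): F = (22.23890, -13.16801), so ‖F‖₂ = 25.845.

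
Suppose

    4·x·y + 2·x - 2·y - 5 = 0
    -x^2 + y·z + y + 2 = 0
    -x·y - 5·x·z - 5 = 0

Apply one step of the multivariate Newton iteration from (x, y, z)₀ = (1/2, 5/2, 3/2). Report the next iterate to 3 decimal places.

At (1/2, 5/2, 3/2): F = (-4.000, 8.000, -10.000).
Jacobian J = [[4·y + 2, 4·x - 2, 0], [-2·x, z + 1, y], [-y - 5·z, -x, -5·x]].
At the point, J = [[12.000, 0.000, 0.000], [-1.000, 2.500, 2.500], [-10.000, -0.500, -2.500]] (det J = -60.000).
Solving J·Δ = −F gives Δ = (0.333, 2.833, -5.900).
Then the next iterate is (x, y, z)₁ = (0.833, 5.333, -4.400).

(0.833, 5.333, -4.400)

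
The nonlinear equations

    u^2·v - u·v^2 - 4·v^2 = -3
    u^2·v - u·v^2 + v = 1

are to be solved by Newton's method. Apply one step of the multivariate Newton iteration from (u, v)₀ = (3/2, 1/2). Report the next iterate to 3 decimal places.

At (3/2, 1/2): F = (2.750, 0.250).
Jacobian J = [[2·u·v - v^2, u^2 - 2·u·v - 8·v], [2·u·v - v^2, u^2 - 2·u·v + 1]].
At the point, J = [[1.250, -3.250], [1.250, 1.750]] (det J = 6.250).
Solving J·Δ = −F gives Δ = (-0.900, 0.500).
Then the next iterate is (u, v)₁ = (0.600, 1.000).

(0.600, 1.000)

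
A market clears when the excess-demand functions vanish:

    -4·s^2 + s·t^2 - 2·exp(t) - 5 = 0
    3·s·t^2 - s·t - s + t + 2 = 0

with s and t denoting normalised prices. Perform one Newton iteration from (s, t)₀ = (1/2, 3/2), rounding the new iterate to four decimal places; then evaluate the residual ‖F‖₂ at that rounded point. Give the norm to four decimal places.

16.9690

At (1/2, 3/2): F = (-13.838378, 5.6250).
Jacobian J = [[-8·s + t^2, 2·s·t - 2·exp(t)], [3·t^2 - t - 1, 6·s·t - s + 1]].
At the point, J = [[-1.7500, -7.463378], [4.2500, 5.0000]] (det J = 22.969357).
Solving J·Δ = −F gives Δ = (1.1846, -2.1319).
Then the next iterate is (s, t)₁ = (1.6846, -0.6319).
Re-evaluating at (1.6846, -0.6319): F = (-16.742014, 2.765969), so ‖F‖₂ = 16.9690.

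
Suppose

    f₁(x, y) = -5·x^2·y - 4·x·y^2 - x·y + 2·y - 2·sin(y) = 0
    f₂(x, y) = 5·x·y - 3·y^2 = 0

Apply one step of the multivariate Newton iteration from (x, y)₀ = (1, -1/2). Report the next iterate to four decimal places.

(0.6847, -0.1923)

At (1, -1/2): F = (1.958851, -3.2500).
Jacobian J = [[-10·x·y - 4·y^2 - y, -5·x^2 - 8·x·y - x - 2·cos(y) + 2], [5·y, 5·x - 6·y]].
At the point, J = [[4.5000, -1.755165], [-2.5000, 8.0000]] (det J = 31.612087).
Solving J·Δ = −F gives Δ = (-0.3153, 0.3077).
Then the next iterate is (x, y)₁ = (0.6847, -0.1923).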